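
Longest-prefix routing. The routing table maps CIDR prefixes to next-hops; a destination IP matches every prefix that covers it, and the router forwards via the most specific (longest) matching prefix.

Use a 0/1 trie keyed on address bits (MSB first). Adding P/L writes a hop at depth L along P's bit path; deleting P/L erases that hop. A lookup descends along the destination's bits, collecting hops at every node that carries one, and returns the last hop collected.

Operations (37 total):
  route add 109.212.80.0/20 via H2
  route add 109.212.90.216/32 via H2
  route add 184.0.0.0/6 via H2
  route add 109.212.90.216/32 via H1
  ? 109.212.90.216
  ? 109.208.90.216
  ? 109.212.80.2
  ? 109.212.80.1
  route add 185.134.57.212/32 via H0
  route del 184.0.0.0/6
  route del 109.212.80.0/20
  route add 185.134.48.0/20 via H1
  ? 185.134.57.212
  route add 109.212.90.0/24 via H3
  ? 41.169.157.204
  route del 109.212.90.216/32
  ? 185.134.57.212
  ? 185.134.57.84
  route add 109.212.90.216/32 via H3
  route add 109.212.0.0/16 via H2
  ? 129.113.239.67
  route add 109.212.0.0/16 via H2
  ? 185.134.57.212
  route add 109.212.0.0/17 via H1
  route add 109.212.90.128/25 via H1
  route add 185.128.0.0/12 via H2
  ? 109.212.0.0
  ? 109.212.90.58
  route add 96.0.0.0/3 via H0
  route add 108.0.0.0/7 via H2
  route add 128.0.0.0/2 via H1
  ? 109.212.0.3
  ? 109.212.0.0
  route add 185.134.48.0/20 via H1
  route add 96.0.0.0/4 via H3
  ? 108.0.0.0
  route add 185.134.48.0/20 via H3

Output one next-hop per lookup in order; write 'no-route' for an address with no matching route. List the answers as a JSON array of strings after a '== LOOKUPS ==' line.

Trace:
  add 109.212.80.0/20 -> H2 at depth 20
  add 109.212.90.216/32 -> H2 at depth 32
  add 184.0.0.0/6 -> H2 at depth 6
  add 109.212.90.216/32 -> H1 at depth 32
  lookup 109.212.90.216: bits 01101101110101000101101011011000 walk d0:-→d1:-→d2:-→d3:-→d4:-→d5:-→d6:-→d7:-→d8:-→d9:-→d10:-→d11:-→d12:-→d13:-→d14:-→d15:-→d16:-→d17:-→d18:-→d19:-→d20:H2→d21:-→d22:-→d23:-→d24:-→d25:-→d26:-→d27:-→d28:-→d29:-→d30:-→d31:-→d32:H1 -> H1
  lookup 109.208.90.216: bits 0110110111010 walk d0:-→d1:-→d2:-→d3:-→d4:-→d5:-→d6:-→d7:-→d8:-→d9:-→d10:-→d11:-→d12:-→d13:- -> no-route
  lookup 109.212.80.2: bits 01101101110101000101 walk d0:-→d1:-→d2:-→d3:-→d4:-→d5:-→d6:-→d7:-→d8:-→d9:-→d10:-→d11:-→d12:-→d13:-→d14:-→d15:-→d16:-→d17:-→d18:-→d19:-→d20:H2 -> H2
  lookup 109.212.80.1: bits 01101101110101000101 walk d0:-→d1:-→d2:-→d3:-→d4:-→d5:-→d6:-→d7:-→d8:-→d9:-→d10:-→d11:-→d12:-→d13:-→d14:-→d15:-→d16:-→d17:-→d18:-→d19:-→d20:H2 -> H2
  add 185.134.57.212/32 -> H0 at depth 32
  - 184.0.0.0/6 clear@6
  - 109.212.80.0/20 clear@20
  add 185.134.48.0/20 -> H1 at depth 20
  lookup 185.134.57.212: bits 10111001100001100011100111010100 walk d0:-→d1:-→d2:-→d3:-→d4:-→d5:-→d6:-→d7:-→d8:-→d9:-→d10:-→d11:-→d12:-→d13:-→d14:-→d15:-→d16:-→d17:-→d18:-→d19:-→d20:H1→d21:-→d22:-→d23:-→d24:-→d25:-→d26:-→d27:-→d28:-→d29:-→d30:-→d31:-→d32:H0 -> H0
  add 109.212.90.0/24 -> H3 at depth 24
  lookup 41.169.157.204: bits 0 walk d0:-→d1:- -> no-route
  - 109.212.90.216/32 clear@32
  lookup 185.134.57.212: bits 10111001100001100011100111010100 walk d0:-→d1:-→d2:-→d3:-→d4:-→d5:-→d6:-→d7:-→d8:-→d9:-→d10:-→d11:-→d12:-→d13:-→d14:-→d15:-→d16:-→d17:-→d18:-→d19:-→d20:H1→d21:-→d22:-→d23:-→d24:-→d25:-→d26:-→d27:-→d28:-→d29:-→d30:-→d31:-→d32:H0 -> H0
  lookup 185.134.57.84: bits 101110011000011000111001 walk d0:-→d1:-→d2:-→d3:-→d4:-→d5:-→d6:-→d7:-→d8:-→d9:-→d10:-→d11:-→d12:-→d13:-→d14:-→d15:-→d16:-→d17:-→d18:-→d19:-→d20:H1→d21:-→d22:-→d23:-→d24:- -> H1
  add 109.212.90.216/32 -> H3 at depth 32
  add 109.212.0.0/16 -> H2 at depth 16
  lookup 129.113.239.67: bits 10 walk d0:-→d1:-→d2:- -> no-route
  add 109.212.0.0/16 -> H2 at depth 16
  lookup 185.134.57.212: bits 10111001100001100011100111010100 walk d0:-→d1:-→d2:-→d3:-→d4:-→d5:-→d6:-→d7:-→d8:-→d9:-→d10:-→d11:-→d12:-→d13:-→d14:-→d15:-→d16:-→d17:-→d18:-→d19:-→d20:H1→d21:-→d22:-→d23:-→d24:-→d25:-→d26:-→d27:-→d28:-→d29:-→d30:-→d31:-→d32:H0 -> H0
  add 109.212.0.0/17 -> H1 at depth 17
  add 109.212.90.128/25 -> H1 at depth 25
  add 185.128.0.0/12 -> H2 at depth 12
  lookup 109.212.0.0: bits 01101101110101000 walk d0:-→d1:-→d2:-→d3:-→d4:-→d5:-→d6:-→d7:-→d8:-→d9:-→d10:-→d11:-→d12:-→d13:-→d14:-→d15:-→d16:H2→d17:H1 -> H1
  lookup 109.212.90.58: bits 011011011101010001011010 walk d0:-→d1:-→d2:-→d3:-→d4:-→d5:-→d6:-→d7:-→d8:-→d9:-→d10:-→d11:-→d12:-→d13:-→d14:-→d15:-→d16:H2→d17:H1→d18:-→d19:-→d20:-→d21:-→d22:-→d23:-→d24:H3 -> H3
  add 96.0.0.0/3 -> H0 at depth 3
  add 108.0.0.0/7 -> H2 at depth 7
  add 128.0.0.0/2 -> H1 at depth 2
  lookup 109.212.0.3: bits 01101101110101000 walk d0:-→d1:-→d2:-→d3:H0→d4:-→d5:-→d6:-→d7:H2→d8:-→d9:-→d10:-→d11:-→d12:-→d13:-→d14:-→d15:-→d16:H2→d17:H1 -> H1
  lookup 109.212.0.0: bits 01101101110101000 walk d0:-→d1:-→d2:-→d3:H0→d4:-→d5:-→d6:-→d7:H2→d8:-→d9:-→d10:-→d11:-→d12:-→d13:-→d14:-→d15:-→d16:H2→d17:H1 -> H1
  add 185.134.48.0/20 -> H1 at depth 20
  add 96.0.0.0/4 -> H3 at depth 4
  lookup 108.0.0.0: bits 0110110 walk d0:-→d1:-→d2:-→d3:H0→d4:H3→d5:-→d6:-→d7:H2 -> H2
  add 185.134.48.0/20 -> H3 at depth 20

== LOOKUPS ==
["H1","no-route","H2","H2","H0","no-route","H0","H1","no-route","H0","H1","H3","H1","H1","H2"]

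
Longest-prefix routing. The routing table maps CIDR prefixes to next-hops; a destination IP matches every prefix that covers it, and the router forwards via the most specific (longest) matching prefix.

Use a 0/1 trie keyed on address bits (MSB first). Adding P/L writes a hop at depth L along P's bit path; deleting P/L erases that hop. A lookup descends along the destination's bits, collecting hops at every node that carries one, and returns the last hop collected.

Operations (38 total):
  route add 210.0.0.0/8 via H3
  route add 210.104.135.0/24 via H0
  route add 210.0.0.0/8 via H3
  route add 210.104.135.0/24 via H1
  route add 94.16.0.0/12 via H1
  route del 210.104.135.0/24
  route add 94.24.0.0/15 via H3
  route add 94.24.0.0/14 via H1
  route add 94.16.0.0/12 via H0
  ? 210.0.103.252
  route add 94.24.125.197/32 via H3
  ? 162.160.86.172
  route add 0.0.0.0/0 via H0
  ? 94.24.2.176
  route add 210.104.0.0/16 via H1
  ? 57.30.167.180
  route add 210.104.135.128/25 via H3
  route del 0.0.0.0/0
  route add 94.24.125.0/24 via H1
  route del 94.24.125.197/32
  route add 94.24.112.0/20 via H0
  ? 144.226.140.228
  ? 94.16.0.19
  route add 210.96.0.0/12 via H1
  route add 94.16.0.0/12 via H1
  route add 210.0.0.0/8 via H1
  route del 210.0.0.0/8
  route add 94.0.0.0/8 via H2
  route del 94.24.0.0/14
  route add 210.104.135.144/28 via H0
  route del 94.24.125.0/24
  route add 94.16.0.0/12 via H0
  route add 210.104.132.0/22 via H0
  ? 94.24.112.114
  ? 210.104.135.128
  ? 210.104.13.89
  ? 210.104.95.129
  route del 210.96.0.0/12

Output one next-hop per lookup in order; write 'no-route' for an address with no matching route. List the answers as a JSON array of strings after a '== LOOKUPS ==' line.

Apply in order:
  add 210.0.0.0/8 -> H3 at depth 8
  add 210.104.135.0/24 -> H0 at depth 24
  add 210.0.0.0/8 -> H3 at depth 8
  add 210.104.135.0/24 -> H1 at depth 24
  add 94.16.0.0/12 -> H1 at depth 12
  del 210.104.135.0/24 (clear depth 24)
  add 94.24.0.0/15 -> H3 at depth 15
  add 94.24.0.0/14 -> H1 at depth 14
  add 94.16.0.0/12 -> H0 at depth 12
  ? 210.0.103.252  path d0:-→d1:-→d2:-→d3:-→d4:-→d5:-→d6:-→d7:-→d8:H3→d9:-  best=H3
  add 94.24.125.197/32 -> H3 at depth 32
  ? 162.160.86.172  path d0:-→d1:-  best=no-route
  add 0.0.0.0/0 -> H0 at depth 0
  ? 94.24.2.176  path d0:H0→d1:-→d2:-→d3:-→d4:-→d5:-→d6:-→d7:-→d8:-→d9:-→d10:-→d11:-→d12:H0→d13:-→d14:H1→d15:H3→d16:-→d17:-  best=H3
  add 210.104.0.0/16 -> H1 at depth 16
  ? 57.30.167.180  path d0:H0→d1:-  best=H0
  add 210.104.135.128/25 -> H3 at depth 25
  del 0.0.0.0/0 (clear depth 0)
  add 94.24.125.0/24 -> H1 at depth 24
  del 94.24.125.197/32 (clear depth 32)
  add 94.24.112.0/20 -> H0 at depth 20
  ? 144.226.140.228  path d0:-→d1:-  best=no-route
  ? 94.16.0.19  path d0:-→d1:-→d2:-→d3:-→d4:-→d5:-→d6:-→d7:-→d8:-→d9:-→d10:-→d11:-→d12:H0  best=H0
  add 210.96.0.0/12 -> H1 at depth 12
  add 94.16.0.0/12 -> H1 at depth 12
  add 210.0.0.0/8 -> H1 at depth 8
  del 210.0.0.0/8 (clear depth 8)
  add 94.0.0.0/8 -> H2 at depth 8
  del 94.24.0.0/14 (clear depth 14)
  add 210.104.135.144/28 -> H0 at depth 28
  del 94.24.125.0/24 (clear depth 24)
  add 94.16.0.0/12 -> H0 at depth 12
  add 210.104.132.0/22 -> H0 at depth 22
  ? 94.24.112.114  path d0:-→d1:-→d2:-→d3:-→d4:-→d5:-→d6:-→d7:-→d8:H2→d9:-→d10:-→d11:-→d12:H0→d13:-→d14:-→d15:H3→d16:-→d17:-→d18:-→d19:-→d20:H0  best=H0
  ? 210.104.135.128  path d0:-→d1:-→d2:-→d3:-→d4:-→d5:-→d6:-→d7:-→d8:-→d9:-→d10:-→d11:-→d12:H1→d13:-→d14:-→d15:-→d16:H1→d17:-→d18:-→d19:-→d20:-→d21:-→d22:H0→d23:-→d24:-→d25:H3→d26:-→d27:-  best=H3
  ? 210.104.13.89  path d0:-→d1:-→d2:-→d3:-→d4:-→d5:-→d6:-→d7:-→d8:-→d9:-→d10:-→d11:-→d12:H1→d13:-→d14:-→d15:-→d16:H1  best=H1
  ? 210.104.95.129  path d0:-→d1:-→d2:-→d3:-→d4:-→d5:-→d6:-→d7:-→d8:-→d9:-→d10:-→d11:-→d12:H1→d13:-→d14:-→d15:-→d16:H1  best=H1
  del 210.96.0.0/12 (clear depth 12)

== LOOKUPS ==
["H3","no-route","H3","H0","no-route","H0","H0","H3","H1","H1"]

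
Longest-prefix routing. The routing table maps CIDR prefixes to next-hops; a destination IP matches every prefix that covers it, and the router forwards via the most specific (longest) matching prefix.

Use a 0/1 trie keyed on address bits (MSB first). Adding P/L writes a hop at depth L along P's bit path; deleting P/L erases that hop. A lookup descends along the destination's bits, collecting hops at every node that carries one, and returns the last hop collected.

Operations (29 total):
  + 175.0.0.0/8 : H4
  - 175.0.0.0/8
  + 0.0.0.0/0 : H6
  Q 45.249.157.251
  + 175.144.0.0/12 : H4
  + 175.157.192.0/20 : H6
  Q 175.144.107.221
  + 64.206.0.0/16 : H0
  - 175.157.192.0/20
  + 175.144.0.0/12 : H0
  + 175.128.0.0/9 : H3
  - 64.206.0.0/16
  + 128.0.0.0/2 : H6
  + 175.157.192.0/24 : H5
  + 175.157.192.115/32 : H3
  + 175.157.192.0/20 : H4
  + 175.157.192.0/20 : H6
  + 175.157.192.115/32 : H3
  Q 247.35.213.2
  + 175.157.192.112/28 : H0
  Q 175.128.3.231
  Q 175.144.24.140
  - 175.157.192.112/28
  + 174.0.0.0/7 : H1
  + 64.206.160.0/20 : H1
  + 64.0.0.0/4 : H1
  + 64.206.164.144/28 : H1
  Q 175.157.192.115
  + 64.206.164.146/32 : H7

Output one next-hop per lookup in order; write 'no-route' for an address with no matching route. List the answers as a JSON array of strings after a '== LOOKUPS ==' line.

Trace:
  + 175.0.0.0/8 (H4) depth=8
  - 175.0.0.0/8 clear@8
  + 0.0.0.0/0 (H6) depth=0
  lookup 45.249.157.251: bits ε walk d0:H6 -> H6
  + 175.144.0.0/12 (H4) depth=12
  + 175.157.192.0/20 (H6) depth=20
  lookup 175.144.107.221: bits 101011111001 walk d0:H6→d1:-→d2:-→d3:-→d4:-→d5:-→d6:-→d7:-→d8:-→d9:-→d10:-→d11:-→d12:H4 -> H4
  + 64.206.0.0/16 (H0) depth=16
  - 175.157.192.0/20 clear@20
  + 175.144.0.0/12 (H0) depth=12
  + 175.128.0.0/9 (H3) depth=9
  - 64.206.0.0/16 clear@16
  + 128.0.0.0/2 (H6) depth=2
  + 175.157.192.0/24 (H5) depth=24
  + 175.157.192.115/32 (H3) depth=32
  + 175.157.192.0/20 (H4) depth=20
  + 175.157.192.0/20 (H6) depth=20
  + 175.157.192.115/32 (H3) depth=32
  lookup 247.35.213.2: bits 1 walk d0:H6→d1:- -> H6
  + 175.157.192.112/28 (H0) depth=28
  lookup 175.128.3.231: bits 10101111100 walk d0:H6→d1:-→d2:H6→d3:-→d4:-→d5:-→d6:-→d7:-→d8:-→d9:H3→d10:-→d11:- -> H3
  lookup 175.144.24.140: bits 101011111001 walk d0:H6→d1:-→d2:H6→d3:-→d4:-→d5:-→d6:-→d7:-→d8:-→d9:H3→d10:-→d11:-→d12:H0 -> H0
  - 175.157.192.112/28 clear@28
  + 174.0.0.0/7 (H1) depth=7
  + 64.206.160.0/20 (H1) depth=20
  + 64.0.0.0/4 (H1) depth=4
  + 64.206.164.144/28 (H1) depth=28
  lookup 175.157.192.115: bits 10101111100111011100000001110011 walk d0:H6→d1:-→d2:H6→d3:-→d4:-→d5:-→d6:-→d7:H1→d8:-→d9:H3→d10:-→d11:-→d12:H0→d13:-→d14:-→d15:-→d16:-→d17:-→d18:-→d19:-→d20:H6→d21:-→d22:-→d23:-→d24:H5→d25:-→d26:-→d27:-→d28:-→d29:-→d30:-→d31:-→d32:H3 -> H3
  + 64.206.164.146/32 (H7) depth=32

== LOOKUPS ==
["H6","H4","H6","H3","H0","H3"]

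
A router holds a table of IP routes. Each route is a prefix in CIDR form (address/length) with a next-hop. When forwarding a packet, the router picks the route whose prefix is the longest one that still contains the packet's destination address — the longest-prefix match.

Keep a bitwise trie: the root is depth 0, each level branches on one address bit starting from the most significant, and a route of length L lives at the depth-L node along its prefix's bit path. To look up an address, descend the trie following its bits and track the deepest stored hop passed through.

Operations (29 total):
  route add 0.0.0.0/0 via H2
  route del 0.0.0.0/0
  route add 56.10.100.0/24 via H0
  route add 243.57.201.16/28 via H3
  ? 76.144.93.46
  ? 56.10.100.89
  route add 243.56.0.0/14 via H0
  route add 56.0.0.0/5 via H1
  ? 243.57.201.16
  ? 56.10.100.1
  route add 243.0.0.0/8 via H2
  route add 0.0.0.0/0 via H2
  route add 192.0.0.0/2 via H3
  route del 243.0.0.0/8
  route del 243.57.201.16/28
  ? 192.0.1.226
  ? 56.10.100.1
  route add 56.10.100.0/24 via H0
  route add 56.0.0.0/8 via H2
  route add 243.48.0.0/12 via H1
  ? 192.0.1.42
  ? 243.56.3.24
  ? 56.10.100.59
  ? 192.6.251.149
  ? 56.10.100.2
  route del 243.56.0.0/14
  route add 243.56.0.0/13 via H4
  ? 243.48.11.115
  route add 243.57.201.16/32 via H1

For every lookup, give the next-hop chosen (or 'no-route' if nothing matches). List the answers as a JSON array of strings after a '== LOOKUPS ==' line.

Apply in order:
  + 0.0.0.0/0 (H2) depth=0
  del 0.0.0.0/0 (clear depth 0)
  + 56.10.100.0/24 (H0) depth=24
  + 243.57.201.16/28 (H3) depth=28
  ? 76.144.93.46  path d0:-→d1:-  best=no-route
  ? 56.10.100.89  path d0:-→d1:-→d2:-→d3:-→d4:-→d5:-→d6:-→d7:-→d8:-→d9:-→d10:-→d11:-→d12:-→d13:-→d14:-→d15:-→d16:-→d17:-→d18:-→d19:-→d20:-→d21:-→d22:-→d23:-→d24:H0  best=H0
  + 243.56.0.0/14 (H0) depth=14
  + 56.0.0.0/5 (H1) depth=5
  ? 243.57.201.16  path d0:-→d1:-→d2:-→d3:-→d4:-→d5:-→d6:-→d7:-→d8:-→d9:-→d10:-→d11:-→d12:-→d13:-→d14:H0→d15:-→d16:-→d17:-→d18:-→d19:-→d20:-→d21:-→d22:-→d23:-→d24:-→d25:-→d26:-→d27:-→d28:H3  best=H3
  ? 56.10.100.1  path d0:-→d1:-→d2:-→d3:-→d4:-→d5:H1→d6:-→d7:-→d8:-→d9:-→d10:-→d11:-→d12:-→d13:-→d14:-→d15:-→d16:-→d17:-→d18:-→d19:-→d20:-→d21:-→d22:-→d23:-→d24:H0  best=H0
  + 243.0.0.0/8 (H2) depth=8
  + 0.0.0.0/0 (H2) depth=0
  + 192.0.0.0/2 (H3) depth=2
  del 243.0.0.0/8 (clear depth 8)
  del 243.57.201.16/28 (clear depth 28)
  ? 192.0.1.226  path d0:H2→d1:-→d2:H3  best=H3
  ? 56.10.100.1  path d0:H2→d1:-→d2:-→d3:-→d4:-→d5:H1→d6:-→d7:-→d8:-→d9:-→d10:-→d11:-→d12:-→d13:-→d14:-→d15:-→d16:-→d17:-→d18:-→d19:-→d20:-→d21:-→d22:-→d23:-→d24:H0  best=H0
  + 56.10.100.0/24 (H0) depth=24
  + 56.0.0.0/8 (H2) depth=8
  + 243.48.0.0/12 (H1) depth=12
  ? 192.0.1.42  path d0:H2→d1:-→d2:H3  best=H3
  ? 243.56.3.24  path d0:H2→d1:-→d2:H3→d3:-→d4:-→d5:-→d6:-→d7:-→d8:-→d9:-→d10:-→d11:-→d12:H1→d13:-→d14:H0→d15:-  best=H0
  ? 56.10.100.59  path d0:H2→d1:-→d2:-→d3:-→d4:-→d5:H1→d6:-→d7:-→d8:H2→d9:-→d10:-→d11:-→d12:-→d13:-→d14:-→d15:-→d16:-→d17:-→d18:-→d19:-→d20:-→d21:-→d22:-→d23:-→d24:H0  best=H0
  ? 192.6.251.149  path d0:H2→d1:-→d2:H3  best=H3
  ? 56.10.100.2  path d0:H2→d1:-→d2:-→d3:-→d4:-→d5:H1→d6:-→d7:-→d8:H2→d9:-→d10:-→d11:-→d12:-→d13:-→d14:-→d15:-→d16:-→d17:-→d18:-→d19:-→d20:-→d21:-→d22:-→d23:-→d24:H0  best=H0
  del 243.56.0.0/14 (clear depth 14)
  + 243.56.0.0/13 (H4) depth=13
  ? 243.48.11.115  path d0:H2→d1:-→d2:H3→d3:-→d4:-→d5:-→d6:-→d7:-→d8:-→d9:-→d10:-→d11:-→d12:H1  best=H1
  + 243.57.201.16/32 (H1) depth=32

== LOOKUPS ==
["no-route","H0","H3","H0","H3","H0","H3","H0","H0","H3","H0","H1"]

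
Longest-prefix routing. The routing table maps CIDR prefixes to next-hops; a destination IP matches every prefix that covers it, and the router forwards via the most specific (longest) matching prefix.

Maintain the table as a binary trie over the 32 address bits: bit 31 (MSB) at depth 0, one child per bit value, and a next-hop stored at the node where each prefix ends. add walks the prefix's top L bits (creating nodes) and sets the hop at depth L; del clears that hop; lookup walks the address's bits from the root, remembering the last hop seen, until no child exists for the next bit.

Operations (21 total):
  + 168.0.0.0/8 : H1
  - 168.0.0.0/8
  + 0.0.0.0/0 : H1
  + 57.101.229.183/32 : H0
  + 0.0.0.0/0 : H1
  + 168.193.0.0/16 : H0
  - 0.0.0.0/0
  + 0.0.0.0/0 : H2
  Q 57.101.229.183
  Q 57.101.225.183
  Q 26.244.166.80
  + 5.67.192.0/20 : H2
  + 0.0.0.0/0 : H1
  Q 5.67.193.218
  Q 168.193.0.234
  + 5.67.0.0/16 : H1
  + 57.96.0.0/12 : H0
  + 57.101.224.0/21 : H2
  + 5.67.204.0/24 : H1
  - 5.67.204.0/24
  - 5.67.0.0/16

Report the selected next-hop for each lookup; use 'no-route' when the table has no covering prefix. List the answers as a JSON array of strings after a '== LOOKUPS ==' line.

Process each operation:
  + 168.0.0.0/8 (H1) depth=8
  del 168.0.0.0/8 (clear depth 8)
  + 0.0.0.0/0 (H1) depth=0
  + 57.101.229.183/32 (H0) depth=32
  + 0.0.0.0/0 (H1) depth=0
  + 168.193.0.0/16 (H0) depth=16
  del 0.0.0.0/0 (clear depth 0)
  + 0.0.0.0/0 (H2) depth=0
  ? 57.101.229.183  path d0:H2→d1:-→d2:-→d3:-→d4:-→d5:-→d6:-→d7:-→d8:-→d9:-→d10:-→d11:-→d12:-→d13:-→d14:-→d15:-→d16:-→d17:-→d18:-→d19:-→d20:-→d21:-→d22:-→d23:-→d24:-→d25:-→d26:-→d27:-→d28:-→d29:-→d30:-→d31:-→d32:H0  best=H0
  ? 57.101.225.183  path d0:H2→d1:-→d2:-→d3:-→d4:-→d5:-→d6:-→d7:-→d8:-→d9:-→d10:-→d11:-→d12:-→d13:-→d14:-→d15:-→d16:-→d17:-→d18:-→d19:-→d20:-→d21:-  best=H2
  ? 26.244.166.80  path d0:H2→d1:-→d2:-  best=H2
  + 5.67.192.0/20 (H2) depth=20
  + 0.0.0.0/0 (H1) depth=0
  ? 5.67.193.218  path d0:H1→d1:-→d2:-→d3:-→d4:-→d5:-→d6:-→d7:-→d8:-→d9:-→d10:-→d11:-→d12:-→d13:-→d14:-→d15:-→d16:-→d17:-→d18:-→d19:-→d20:H2  best=H2
  ? 168.193.0.234  path d0:H1→d1:-→d2:-→d3:-→d4:-→d5:-→d6:-→d7:-→d8:-→d9:-→d10:-→d11:-→d12:-→d13:-→d14:-→d15:-→d16:H0  best=H0
  + 5.67.0.0/16 (H1) depth=16
  + 57.96.0.0/12 (H0) depth=12
  + 57.101.224.0/21 (H2) depth=21
  + 5.67.204.0/24 (H1) depth=24
  del 5.67.204.0/24 (clear depth 24)
  del 5.67.0.0/16 (clear depth 16)

== LOOKUPS ==
["H0","H2","H2","H2","H0"]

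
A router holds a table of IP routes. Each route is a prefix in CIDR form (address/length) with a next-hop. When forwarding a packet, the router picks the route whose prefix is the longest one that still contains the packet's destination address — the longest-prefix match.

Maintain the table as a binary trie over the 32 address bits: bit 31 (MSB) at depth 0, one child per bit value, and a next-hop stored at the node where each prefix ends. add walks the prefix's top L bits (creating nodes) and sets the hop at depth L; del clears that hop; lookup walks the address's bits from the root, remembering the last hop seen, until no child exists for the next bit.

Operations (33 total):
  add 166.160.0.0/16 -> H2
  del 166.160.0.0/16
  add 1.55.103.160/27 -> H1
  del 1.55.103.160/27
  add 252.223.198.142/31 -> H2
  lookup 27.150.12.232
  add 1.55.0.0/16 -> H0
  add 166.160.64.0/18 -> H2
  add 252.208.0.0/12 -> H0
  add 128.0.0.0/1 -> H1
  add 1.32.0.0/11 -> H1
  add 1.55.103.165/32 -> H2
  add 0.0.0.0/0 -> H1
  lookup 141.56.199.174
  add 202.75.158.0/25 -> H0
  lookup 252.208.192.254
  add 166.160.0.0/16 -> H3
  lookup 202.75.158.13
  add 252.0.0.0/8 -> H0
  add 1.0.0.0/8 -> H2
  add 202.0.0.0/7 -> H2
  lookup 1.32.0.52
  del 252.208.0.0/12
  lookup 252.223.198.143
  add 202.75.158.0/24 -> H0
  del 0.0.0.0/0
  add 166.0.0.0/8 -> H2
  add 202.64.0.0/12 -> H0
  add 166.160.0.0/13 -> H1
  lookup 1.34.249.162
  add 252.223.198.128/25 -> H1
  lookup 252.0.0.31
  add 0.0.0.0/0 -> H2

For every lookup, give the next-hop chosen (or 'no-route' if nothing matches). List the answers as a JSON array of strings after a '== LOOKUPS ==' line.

Trace:
  + 166.160.0.0/16 (H2) depth=16
  del 166.160.0.0/16 (clear depth 16)
  + 1.55.103.160/27 (H1) depth=27
  del 1.55.103.160/27 (clear depth 27)
  + 252.223.198.142/31 (H2) depth=31
  lookup 27.150.12.232: bits 000 walk d0:-→d1:-→d2:-→d3:- -> no-route
  + 1.55.0.0/16 (H0) depth=16
  + 166.160.64.0/18 (H2) depth=18
  + 252.208.0.0/12 (H0) depth=12
  + 128.0.0.0/1 (H1) depth=1
  + 1.32.0.0/11 (H1) depth=11
  + 1.55.103.165/32 (H2) depth=32
  + 0.0.0.0/0 (H1) depth=0
  lookup 141.56.199.174: bits 10 walk d0:H1→d1:H1→d2:- -> H1
  + 202.75.158.0/25 (H0) depth=25
  lookup 252.208.192.254: bits 111111001101 walk d0:H1→d1:H1→d2:-→d3:-→d4:-→d5:-→d6:-→d7:-→d8:-→d9:-→d10:-→d11:-→d12:H0 -> H0
  + 166.160.0.0/16 (H3) depth=16
  lookup 202.75.158.13: bits 1100101001001011100111100 walk d0:H1→d1:H1→d2:-→d3:-→d4:-→d5:-→d6:-→d7:-→d8:-→d9:-→d10:-→d11:-→d12:-→d13:-→d14:-→d15:-→d16:-→d17:-→d18:-→d19:-→d20:-→d21:-→d22:-→d23:-→d24:-→d25:H0 -> H0
  + 252.0.0.0/8 (H0) depth=8
  + 1.0.0.0/8 (H2) depth=8
  + 202.0.0.0/7 (H2) depth=7
  lookup 1.32.0.52: bits 00000001001 walk d0:H1→d1:-→d2:-→d3:-→d4:-→d5:-→d6:-→d7:-→d8:H2→d9:-→d10:-→d11:H1 -> H1
  del 252.208.0.0/12 (clear depth 12)
  lookup 252.223.198.143: bits 1111110011011111110001101000111 walk d0:H1→d1:H1→d2:-→d3:-→d4:-→d5:-→d6:-→d7:-→d8:H0→d9:-→d10:-→d11:-→d12:-→d13:-→d14:-→d15:-→d16:-→d17:-→d18:-→d19:-→d20:-→d21:-→d22:-→d23:-→d24:-→d25:-→d26:-→d27:-→d28:-→d29:-→d30:-→d31:H2 -> H2
  + 202.75.158.0/24 (H0) depth=24
  del 0.0.0.0/0 (clear depth 0)
  + 166.0.0.0/8 (H2) depth=8
  + 202.64.0.0/12 (H0) depth=12
  + 166.160.0.0/13 (H1) depth=13
  lookup 1.34.249.162: bits 00000001001 walk d0:-→d1:-→d2:-→d3:-→d4:-→d5:-→d6:-→d7:-→d8:H2→d9:-→d10:-→d11:H1 -> H1
  + 252.223.198.128/25 (H1) depth=25
  lookup 252.0.0.31: bits 11111100 walk d0:-→d1:H1→d2:-→d3:-→d4:-→d5:-→d6:-→d7:-→d8:H0 -> H0
  + 0.0.0.0/0 (H2) depth=0

== LOOKUPS ==
["no-route","H1","H0","H0","H1","H2","H1","H0"]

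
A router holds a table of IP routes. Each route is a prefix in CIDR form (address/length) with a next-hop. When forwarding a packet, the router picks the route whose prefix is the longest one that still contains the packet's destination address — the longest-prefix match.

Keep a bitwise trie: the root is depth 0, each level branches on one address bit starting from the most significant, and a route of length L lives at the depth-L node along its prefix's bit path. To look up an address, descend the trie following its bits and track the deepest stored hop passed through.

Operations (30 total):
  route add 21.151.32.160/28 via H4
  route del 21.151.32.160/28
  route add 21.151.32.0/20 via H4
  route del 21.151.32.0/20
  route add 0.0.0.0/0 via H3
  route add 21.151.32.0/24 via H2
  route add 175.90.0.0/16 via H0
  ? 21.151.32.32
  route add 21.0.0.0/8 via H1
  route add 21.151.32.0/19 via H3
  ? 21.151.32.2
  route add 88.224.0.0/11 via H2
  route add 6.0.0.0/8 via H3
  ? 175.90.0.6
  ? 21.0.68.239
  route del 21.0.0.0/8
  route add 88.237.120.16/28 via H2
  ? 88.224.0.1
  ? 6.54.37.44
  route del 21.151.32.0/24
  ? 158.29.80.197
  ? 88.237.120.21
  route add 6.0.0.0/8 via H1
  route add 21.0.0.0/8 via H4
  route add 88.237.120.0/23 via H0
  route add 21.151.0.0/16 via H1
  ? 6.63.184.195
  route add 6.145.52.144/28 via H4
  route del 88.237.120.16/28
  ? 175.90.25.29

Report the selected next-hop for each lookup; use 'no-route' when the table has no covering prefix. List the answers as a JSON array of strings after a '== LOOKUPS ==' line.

Trace:
  + 21.151.32.160/28 (H4) depth=28
  del 21.151.32.160/28 (clear depth 28)
  + 21.151.32.0/20 (H4) depth=20
  del 21.151.32.0/20 (clear depth 20)
  + 0.0.0.0/0 (H3) depth=0
  + 21.151.32.0/24 (H2) depth=24
  + 175.90.0.0/16 (H0) depth=16
  ? 21.151.32.32  path d0:H3→d1:-→d2:-→d3:-→d4:-→d5:-→d6:-→d7:-→d8:-→d9:-→d10:-→d11:-→d12:-→d13:-→d14:-→d15:-→d16:-→d17:-→d18:-→d19:-→d20:-→d21:-→d22:-→d23:-→d24:H2  best=H2
  + 21.0.0.0/8 (H1) depth=8
  + 21.151.32.0/19 (H3) depth=19
  ? 21.151.32.2  path d0:H3→d1:-→d2:-→d3:-→d4:-→d5:-→d6:-→d7:-→d8:H1→d9:-→d10:-→d11:-→d12:-→d13:-→d14:-→d15:-→d16:-→d17:-→d18:-→d19:H3→d20:-→d21:-→d22:-→d23:-→d24:H2  best=H2
  + 88.224.0.0/11 (H2) depth=11
  + 6.0.0.0/8 (H3) depth=8
  ? 175.90.0.6  path d0:H3→d1:-→d2:-→d3:-→d4:-→d5:-→d6:-→d7:-→d8:-→d9:-→d10:-→d11:-→d12:-→d13:-→d14:-→d15:-→d16:H0  best=H0
  ? 21.0.68.239  path d0:H3→d1:-→d2:-→d3:-→d4:-→d5:-→d6:-→d7:-→d8:H1  best=H1
  del 21.0.0.0/8 (clear depth 8)
  + 88.237.120.16/28 (H2) depth=28
  ? 88.224.0.1  path d0:H3→d1:-→d2:-→d3:-→d4:-→d5:-→d6:-→d7:-→d8:-→d9:-→d10:-→d11:H2→d12:-  best=H2
  ? 6.54.37.44  path d0:H3→d1:-→d2:-→d3:-→d4:-→d5:-→d6:-→d7:-→d8:H3  best=H3
  del 21.151.32.0/24 (clear depth 24)
  ? 158.29.80.197  path d0:H3→d1:-→d2:-  best=H3
  ? 88.237.120.21  path d0:H3→d1:-→d2:-→d3:-→d4:-→d5:-→d6:-→d7:-→d8:-→d9:-→d10:-→d11:H2→d12:-→d13:-→d14:-→d15:-→d16:-→d17:-→d18:-→d19:-→d20:-→d21:-→d22:-→d23:-→d24:-→d25:-→d26:-→d27:-→d28:H2  best=H2
  + 6.0.0.0/8 (H1) depth=8
  + 21.0.0.0/8 (H4) depth=8
  + 88.237.120.0/23 (H0) depth=23
  + 21.151.0.0/16 (H1) depth=16
  ? 6.63.184.195  path d0:H3→d1:-→d2:-→d3:-→d4:-→d5:-→d6:-→d7:-→d8:H1  best=H1
  + 6.145.52.144/28 (H4) depth=28
  del 88.237.120.16/28 (clear depth 28)
  ? 175.90.25.29  path d0:H3→d1:-→d2:-→d3:-→d4:-→d5:-→d6:-→d7:-→d8:-→d9:-→d10:-→d11:-→d12:-→d13:-→d14:-→d15:-→d16:H0  best=H0

== LOOKUPS ==
["H2","H2","H0","H1","H2","H3","H3","H2","H1","H0"]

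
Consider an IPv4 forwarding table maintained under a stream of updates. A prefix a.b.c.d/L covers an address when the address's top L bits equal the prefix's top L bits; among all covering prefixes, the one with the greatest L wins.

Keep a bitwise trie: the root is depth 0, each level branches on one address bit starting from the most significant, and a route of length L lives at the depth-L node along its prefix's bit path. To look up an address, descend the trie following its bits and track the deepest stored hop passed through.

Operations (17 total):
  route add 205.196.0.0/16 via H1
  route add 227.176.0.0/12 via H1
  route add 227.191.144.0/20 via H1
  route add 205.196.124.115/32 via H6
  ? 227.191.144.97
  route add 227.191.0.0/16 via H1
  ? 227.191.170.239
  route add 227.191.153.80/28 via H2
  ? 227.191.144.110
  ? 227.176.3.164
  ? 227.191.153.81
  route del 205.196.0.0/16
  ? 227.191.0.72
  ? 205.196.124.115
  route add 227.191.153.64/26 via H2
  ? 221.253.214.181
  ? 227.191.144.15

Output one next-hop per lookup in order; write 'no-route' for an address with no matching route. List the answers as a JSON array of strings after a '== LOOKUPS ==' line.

Trace:
  add 205.196.0.0/16 -> H1 at depth 16
  add 227.176.0.0/12 -> H1 at depth 12
  add 227.191.144.0/20 -> H1 at depth 20
  add 205.196.124.115/32 -> H6 at depth 32
  lookup 227.191.144.97: bits 11100011101111111001 walk d0:-→d1:-→d2:-→d3:-→d4:-→d5:-→d6:-→d7:-→d8:-→d9:-→d10:-→d11:-→d12:H1→d13:-→d14:-→d15:-→d16:-→d17:-→d18:-→d19:-→d20:H1 -> H1
  add 227.191.0.0/16 -> H1 at depth 16
  lookup 227.191.170.239: bits 111000111011111110 walk d0:-→d1:-→d2:-→d3:-→d4:-→d5:-→d6:-→d7:-→d8:-→d9:-→d10:-→d11:-→d12:H1→d13:-→d14:-→d15:-→d16:H1→d17:-→d18:- -> H1
  add 227.191.153.80/28 -> H2 at depth 28
  lookup 227.191.144.110: bits 11100011101111111001 walk d0:-→d1:-→d2:-→d3:-→d4:-→d5:-→d6:-→d7:-→d8:-→d9:-→d10:-→d11:-→d12:H1→d13:-→d14:-→d15:-→d16:H1→d17:-→d18:-→d19:-→d20:H1 -> H1
  lookup 227.176.3.164: bits 111000111011 walk d0:-→d1:-→d2:-→d3:-→d4:-→d5:-→d6:-→d7:-→d8:-→d9:-→d10:-→d11:-→d12:H1 -> H1
  lookup 227.191.153.81: bits 1110001110111111100110010101 walk d0:-→d1:-→d2:-→d3:-→d4:-→d5:-→d6:-→d7:-→d8:-→d9:-→d10:-→d11:-→d12:H1→d13:-→d14:-→d15:-→d16:H1→d17:-→d18:-→d19:-→d20:H1→d21:-→d22:-→d23:-→d24:-→d25:-→d26:-→d27:-→d28:H2 -> H2
  - 205.196.0.0/16 clear@16
  lookup 227.191.0.72: bits 1110001110111111 walk d0:-→d1:-→d2:-→d3:-→d4:-→d5:-→d6:-→d7:-→d8:-→d9:-→d10:-→d11:-→d12:H1→d13:-→d14:-→d15:-→d16:H1 -> H1
  lookup 205.196.124.115: bits 11001101110001000111110001110011 walk d0:-→d1:-→d2:-→d3:-→d4:-→d5:-→d6:-→d7:-→d8:-→d9:-→d10:-→d11:-→d12:-→d13:-→d14:-→d15:-→d16:-→d17:-→d18:-→d19:-→d20:-→d21:-→d22:-→d23:-→d24:-→d25:-→d26:-→d27:-→d28:-→d29:-→d30:-→d31:-→d32:H6 -> H6
  add 227.191.153.64/26 -> H2 at depth 26
  lookup 221.253.214.181: bits 110 walk d0:-→d1:-→d2:-→d3:- -> no-route
  lookup 227.191.144.15: bits 11100011101111111001 walk d0:-→d1:-→d2:-→d3:-→d4:-→d5:-→d6:-→d7:-→d8:-→d9:-→d10:-→d11:-→d12:H1→d13:-→d14:-→d15:-→d16:H1→d17:-→d18:-→d19:-→d20:H1 -> H1

== LOOKUPS ==
["H1","H1","H1","H1","H2","H1","H6","no-route","H1"]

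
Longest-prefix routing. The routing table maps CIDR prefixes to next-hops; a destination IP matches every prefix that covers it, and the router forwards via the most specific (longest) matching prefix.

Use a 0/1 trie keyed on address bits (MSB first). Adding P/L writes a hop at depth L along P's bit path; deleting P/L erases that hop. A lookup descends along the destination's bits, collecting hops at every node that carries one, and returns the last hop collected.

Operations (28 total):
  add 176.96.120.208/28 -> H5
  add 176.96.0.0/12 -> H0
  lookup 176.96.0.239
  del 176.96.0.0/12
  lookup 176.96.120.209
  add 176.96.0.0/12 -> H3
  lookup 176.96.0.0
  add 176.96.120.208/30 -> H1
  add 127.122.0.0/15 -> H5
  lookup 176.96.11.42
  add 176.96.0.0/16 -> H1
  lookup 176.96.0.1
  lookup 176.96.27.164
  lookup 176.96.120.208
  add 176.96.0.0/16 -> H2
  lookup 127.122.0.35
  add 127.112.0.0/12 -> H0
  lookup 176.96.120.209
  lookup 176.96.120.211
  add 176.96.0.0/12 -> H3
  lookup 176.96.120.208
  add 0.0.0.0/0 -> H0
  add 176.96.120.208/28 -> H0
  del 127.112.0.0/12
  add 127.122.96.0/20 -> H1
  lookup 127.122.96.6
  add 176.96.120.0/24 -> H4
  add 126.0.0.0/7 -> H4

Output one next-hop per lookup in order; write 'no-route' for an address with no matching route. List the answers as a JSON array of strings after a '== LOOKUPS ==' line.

Process each operation:
  add 176.96.120.208/28 -> H5 at depth 28
  add 176.96.0.0/12 -> H0 at depth 12
  ? 176.96.0.239  path d0:-→d1:-→d2:-→d3:-→d4:-→d5:-→d6:-→d7:-→d8:-→d9:-→d10:-→d11:-→d12:H0→d13:-→d14:-→d15:-→d16:-→d17:-  best=H0
  del 176.96.0.0/12 (clear depth 12)
  ? 176.96.120.209  path d0:-→d1:-→d2:-→d3:-→d4:-→d5:-→d6:-→d7:-→d8:-→d9:-→d10:-→d11:-→d12:-→d13:-→d14:-→d15:-→d16:-→d17:-→d18:-→d19:-→d20:-→d21:-→d22:-→d23:-→d24:-→d25:-→d26:-→d27:-→d28:H5  best=H5
  add 176.96.0.0/12 -> H3 at depth 12
  ? 176.96.0.0  path d0:-→d1:-→d2:-→d3:-→d4:-→d5:-→d6:-→d7:-→d8:-→d9:-→d10:-→d11:-→d12:H3→d13:-→d14:-→d15:-→d16:-→d17:-  best=H3
  add 176.96.120.208/30 -> H1 at depth 30
  add 127.122.0.0/15 -> H5 at depth 15
  ? 176.96.11.42  path d0:-→d1:-→d2:-→d3:-→d4:-→d5:-→d6:-→d7:-→d8:-→d9:-→d10:-→d11:-→d12:H3→d13:-→d14:-→d15:-→d16:-→d17:-  best=H3
  add 176.96.0.0/16 -> H1 at depth 16
  ? 176.96.0.1  path d0:-→d1:-→d2:-→d3:-→d4:-→d5:-→d6:-→d7:-→d8:-→d9:-→d10:-→d11:-→d12:H3→d13:-→d14:-→d15:-→d16:H1→d17:-  best=H1
  ? 176.96.27.164  path d0:-→d1:-→d2:-→d3:-→d4:-→d5:-→d6:-→d7:-→d8:-→d9:-→d10:-→d11:-→d12:H3→d13:-→d14:-→d15:-→d16:H1→d17:-  best=H1
  ? 176.96.120.208  path d0:-→d1:-→d2:-→d3:-→d4:-→d5:-→d6:-→d7:-→d8:-→d9:-→d10:-→d11:-→d12:H3→d13:-→d14:-→d15:-→d16:H1→d17:-→d18:-→d19:-→d20:-→d21:-→d22:-→d23:-→d24:-→d25:-→d26:-→d27:-→d28:H5→d29:-→d30:H1  best=H1
  add 176.96.0.0/16 -> H2 at depth 16
  ? 127.122.0.35  path d0:-→d1:-→d2:-→d3:-→d4:-→d5:-→d6:-→d7:-→d8:-→d9:-→d10:-→d11:-→d12:-→d13:-→d14:-→d15:H5  best=H5
  add 127.112.0.0/12 -> H0 at depth 12
  ? 176.96.120.209  path d0:-→d1:-→d2:-→d3:-→d4:-→d5:-→d6:-→d7:-→d8:-→d9:-→d10:-→d11:-→d12:H3→d13:-→d14:-→d15:-→d16:H2→d17:-→d18:-→d19:-→d20:-→d21:-→d22:-→d23:-→d24:-→d25:-→d26:-→d27:-→d28:H5→d29:-→d30:H1  best=H1
  ? 176.96.120.211  path d0:-→d1:-→d2:-→d3:-→d4:-→d5:-→d6:-→d7:-→d8:-→d9:-→d10:-→d11:-→d12:H3→d13:-→d14:-→d15:-→d16:H2→d17:-→d18:-→d19:-→d20:-→d21:-→d22:-→d23:-→d24:-→d25:-→d26:-→d27:-→d28:H5→d29:-→d30:H1  best=H1
  add 176.96.0.0/12 -> H3 at depth 12
  ? 176.96.120.208  path d0:-→d1:-→d2:-→d3:-→d4:-→d5:-→d6:-→d7:-→d8:-→d9:-→d10:-→d11:-→d12:H3→d13:-→d14:-→d15:-→d16:H2→d17:-→d18:-→d19:-→d20:-→d21:-→d22:-→d23:-→d24:-→d25:-→d26:-→d27:-→d28:H5→d29:-→d30:H1  best=H1
  add 0.0.0.0/0 -> H0 at depth 0
  add 176.96.120.208/28 -> H0 at depth 28
  del 127.112.0.0/12 (clear depth 12)
  add 127.122.96.0/20 -> H1 at depth 20
  ? 127.122.96.6  path d0:H0→d1:-→d2:-→d3:-→d4:-→d5:-→d6:-→d7:-→d8:-→d9:-→d10:-→d11:-→d12:-→d13:-→d14:-→d15:H5→d16:-→d17:-→d18:-→d19:-→d20:H1  best=H1
  add 176.96.120.0/24 -> H4 at depth 24
  add 126.0.0.0/7 -> H4 at depth 7

== LOOKUPS ==
["H0","H5","H3","H3","H1","H1","H1","H5","H1","H1","H1","H1"]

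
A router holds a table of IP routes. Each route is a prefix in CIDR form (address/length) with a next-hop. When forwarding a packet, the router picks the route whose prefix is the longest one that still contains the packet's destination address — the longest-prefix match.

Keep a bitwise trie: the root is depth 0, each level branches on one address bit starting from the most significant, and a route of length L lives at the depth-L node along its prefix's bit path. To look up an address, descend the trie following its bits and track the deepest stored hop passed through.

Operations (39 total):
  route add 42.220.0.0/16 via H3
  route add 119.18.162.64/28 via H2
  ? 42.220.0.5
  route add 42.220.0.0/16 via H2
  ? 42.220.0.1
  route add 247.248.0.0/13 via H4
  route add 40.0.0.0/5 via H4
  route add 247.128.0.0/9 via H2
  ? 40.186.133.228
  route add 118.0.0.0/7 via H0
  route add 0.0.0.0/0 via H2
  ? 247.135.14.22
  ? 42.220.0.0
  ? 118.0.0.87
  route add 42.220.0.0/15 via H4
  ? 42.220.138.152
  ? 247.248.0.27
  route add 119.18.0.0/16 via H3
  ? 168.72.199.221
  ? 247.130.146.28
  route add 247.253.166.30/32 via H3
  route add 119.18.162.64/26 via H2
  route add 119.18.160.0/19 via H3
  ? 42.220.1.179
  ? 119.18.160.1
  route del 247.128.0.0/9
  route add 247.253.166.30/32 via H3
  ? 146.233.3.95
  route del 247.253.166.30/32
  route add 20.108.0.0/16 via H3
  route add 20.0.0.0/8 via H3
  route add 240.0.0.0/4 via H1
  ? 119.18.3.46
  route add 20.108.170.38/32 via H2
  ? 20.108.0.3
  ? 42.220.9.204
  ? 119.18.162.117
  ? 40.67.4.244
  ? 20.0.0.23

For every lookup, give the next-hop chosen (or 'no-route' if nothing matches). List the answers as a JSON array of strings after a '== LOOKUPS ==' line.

Process each operation:
  + 42.220.0.0/16 (H3) depth=16
  + 119.18.162.64/28 (H2) depth=28
  Q 42.220.0.5: descend 0010101011011100 ; hops seen [H3] ; pick H3
  + 42.220.0.0/16 (H2) depth=16
  Q 42.220.0.1: descend 0010101011011100 ; hops seen [H2] ; pick H2
  + 247.248.0.0/13 (H4) depth=13
  + 40.0.0.0/5 (H4) depth=5
  + 247.128.0.0/9 (H2) depth=9
  Q 40.186.133.228: descend 001010 ; hops seen [H4] ; pick H4
  + 118.0.0.0/7 (H0) depth=7
  + 0.0.0.0/0 (H2) depth=0
  Q 247.135.14.22: descend 111101111 ; hops seen [H2,H2] ; pick H2
  Q 42.220.0.0: descend 0010101011011100 ; hops seen [H2,H4,H2] ; pick H2
  Q 118.0.0.87: descend 0111011 ; hops seen [H2,H0] ; pick H0
  + 42.220.0.0/15 (H4) depth=15
  Q 42.220.138.152: descend 0010101011011100 ; hops seen [H2,H4,H4,H2] ; pick H2
  Q 247.248.0.27: descend 1111011111111 ; hops seen [H2,H2,H4] ; pick H4
  + 119.18.0.0/16 (H3) depth=16
  Q 168.72.199.221: descend 1 ; hops seen [H2] ; pick H2
  Q 247.130.146.28: descend 111101111 ; hops seen [H2,H2] ; pick H2
  + 247.253.166.30/32 (H3) depth=32
  + 119.18.162.64/26 (H2) depth=26
  + 119.18.160.0/19 (H3) depth=19
  Q 42.220.1.179: descend 0010101011011100 ; hops seen [H2,H4,H4,H2] ; pick H2
  Q 119.18.160.1: descend 0111011100010010101000 ; hops seen [H2,H0,H3,H3] ; pick H3
  del 247.128.0.0/9 (clear depth 9)
  + 247.253.166.30/32 (H3) depth=32
  Q 146.233.3.95: descend 1 ; hops seen [H2] ; pick H2
  del 247.253.166.30/32 (clear depth 32)
  + 20.108.0.0/16 (H3) depth=16
  + 20.0.0.0/8 (H3) depth=8
  + 240.0.0.0/4 (H1) depth=4
  Q 119.18.3.46: descend 0111011100010010 ; hops seen [H2,H0,H3] ; pick H3
  + 20.108.170.38/32 (H2) depth=32
  Q 20.108.0.3: descend 0001010001101100 ; hops seen [H2,H3,H3] ; pick H3
  Q 42.220.9.204: descend 0010101011011100 ; hops seen [H2,H4,H4,H2] ; pick H2
  Q 119.18.162.117: descend 01110111000100101010001001 ; hops seen [H2,H0,H3,H3,H2] ; pick H2
  Q 40.67.4.244: descend 001010 ; hops seen [H2,H4] ; pick H4
  Q 20.0.0.23: descend 000101000 ; hops seen [H2,H3] ; pick H3

== LOOKUPS ==
["H3","H2","H4","H2","H2","H0","H2","H4","H2","H2","H2","H3","H2","H3","H3","H2","H2","H4","H3"]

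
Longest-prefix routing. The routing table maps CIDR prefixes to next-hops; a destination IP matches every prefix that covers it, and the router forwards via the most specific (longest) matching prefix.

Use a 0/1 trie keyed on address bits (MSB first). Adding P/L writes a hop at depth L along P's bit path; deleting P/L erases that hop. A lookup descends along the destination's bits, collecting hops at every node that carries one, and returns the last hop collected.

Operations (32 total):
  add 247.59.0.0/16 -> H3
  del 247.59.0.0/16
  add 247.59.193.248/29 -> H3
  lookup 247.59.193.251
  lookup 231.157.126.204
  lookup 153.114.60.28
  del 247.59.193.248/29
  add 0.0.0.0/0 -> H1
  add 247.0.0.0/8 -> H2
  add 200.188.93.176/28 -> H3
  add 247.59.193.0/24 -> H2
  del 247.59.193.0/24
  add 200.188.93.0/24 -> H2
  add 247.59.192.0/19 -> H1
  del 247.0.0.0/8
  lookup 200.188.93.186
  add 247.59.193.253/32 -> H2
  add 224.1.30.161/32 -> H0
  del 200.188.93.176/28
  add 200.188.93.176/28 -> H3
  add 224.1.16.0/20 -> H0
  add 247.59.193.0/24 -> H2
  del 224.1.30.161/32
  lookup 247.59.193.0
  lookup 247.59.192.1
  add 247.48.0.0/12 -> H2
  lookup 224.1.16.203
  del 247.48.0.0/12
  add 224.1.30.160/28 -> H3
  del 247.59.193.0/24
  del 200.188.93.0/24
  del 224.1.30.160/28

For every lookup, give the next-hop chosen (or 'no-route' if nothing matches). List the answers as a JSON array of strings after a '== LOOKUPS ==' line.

Apply in order:
  + 247.59.0.0/16 (H3) depth=16
  del 247.59.0.0/16 (clear depth 16)
  + 247.59.193.248/29 (H3) depth=29
  ? 247.59.193.251  path d0:-→d1:-→d2:-→d3:-→d4:-→d5:-→d6:-→d7:-→d8:-→d9:-→d10:-→d11:-→d12:-→d13:-→d14:-→d15:-→d16:-→d17:-→d18:-→d19:-→d20:-→d21:-→d22:-→d23:-→d24:-→d25:-→d26:-→d27:-→d28:-→d29:H3  best=H3
  ? 231.157.126.204  path d0:-→d1:-→d2:-→d3:-  best=no-route
  ? 153.114.60.28  path d0:-→d1:-  best=no-route
  del 247.59.193.248/29 (clear depth 29)
  + 0.0.0.0/0 (H1) depth=0
  + 247.0.0.0/8 (H2) depth=8
  + 200.188.93.176/28 (H3) depth=28
  + 247.59.193.0/24 (H2) depth=24
  del 247.59.193.0/24 (clear depth 24)
  + 200.188.93.0/24 (H2) depth=24
  + 247.59.192.0/19 (H1) depth=19
  del 247.0.0.0/8 (clear depth 8)
  ? 200.188.93.186  path d0:H1→d1:-→d2:-→d3:-→d4:-→d5:-→d6:-→d7:-→d8:-→d9:-→d10:-→d11:-→d12:-→d13:-→d14:-→d15:-→d16:-→d17:-→d18:-→d19:-→d20:-→d21:-→d22:-→d23:-→d24:H2→d25:-→d26:-→d27:-→d28:H3  best=H3
  + 247.59.193.253/32 (H2) depth=32
  + 224.1.30.161/32 (H0) depth=32
  del 200.188.93.176/28 (clear depth 28)
  + 200.188.93.176/28 (H3) depth=28
  + 224.1.16.0/20 (H0) depth=20
  + 247.59.193.0/24 (H2) depth=24
  del 224.1.30.161/32 (clear depth 32)
  ? 247.59.193.0  path d0:H1→d1:-→d2:-→d3:-→d4:-→d5:-→d6:-→d7:-→d8:-→d9:-→d10:-→d11:-→d12:-→d13:-→d14:-→d15:-→d16:-→d17:-→d18:-→d19:H1→d20:-→d21:-→d22:-→d23:-→d24:H2  best=H2
  ? 247.59.192.1  path d0:H1→d1:-→d2:-→d3:-→d4:-→d5:-→d6:-→d7:-→d8:-→d9:-→d10:-→d11:-→d12:-→d13:-→d14:-→d15:-→d16:-→d17:-→d18:-→d19:H1→d20:-→d21:-→d22:-→d23:-  best=H1
  + 247.48.0.0/12 (H2) depth=12
  ? 224.1.16.203  path d0:H1→d1:-→d2:-→d3:-→d4:-→d5:-→d6:-→d7:-→d8:-→d9:-→d10:-→d11:-→d12:-→d13:-→d14:-→d15:-→d16:-→d17:-→d18:-→d19:-→d20:H0  best=H0
  del 247.48.0.0/12 (clear depth 12)
  + 224.1.30.160/28 (H3) depth=28
  del 247.59.193.0/24 (clear depth 24)
  del 200.188.93.0/24 (clear depth 24)
  del 224.1.30.160/28 (clear depth 28)

== LOOKUPS ==
["H3","no-route","no-route","H3","H2","H1","H0"]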